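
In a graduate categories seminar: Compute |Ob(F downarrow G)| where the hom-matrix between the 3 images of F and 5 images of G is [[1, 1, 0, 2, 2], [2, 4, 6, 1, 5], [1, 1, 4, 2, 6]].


Objects of (F downarrow G) are triples (a, b, h: F(a)->G(b)).
The count equals the sum of all entries in the hom-matrix.
sum(row 0) = 6
sum(row 1) = 18
sum(row 2) = 14
Grand total = 38

38


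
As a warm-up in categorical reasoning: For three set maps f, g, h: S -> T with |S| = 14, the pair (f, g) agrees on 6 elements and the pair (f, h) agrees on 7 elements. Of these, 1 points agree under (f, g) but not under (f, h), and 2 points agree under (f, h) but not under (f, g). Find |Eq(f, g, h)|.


Eq(f, g, h) is the triple-agreement set: points in S where all three
maps take the same value. Using inclusion-exclusion on the pairwise data:
Pair (f, g) agrees on 6 points; pair (f, h) on 7 points.
Points agreeing under (f, g) but not (f, h) = 1; under (f, h) but not (f, g) = 2.
Triple-agreement = agreement-in-(f, g) minus points that agree under (f, g) but not (f, h):
|Eq(f, g, h)| = 6 - 1 = 5
(cross-check via (f, h): 7 - 2 = 5.)

5


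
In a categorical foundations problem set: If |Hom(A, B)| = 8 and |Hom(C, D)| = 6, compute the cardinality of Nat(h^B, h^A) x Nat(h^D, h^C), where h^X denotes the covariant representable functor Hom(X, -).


By the Yoneda lemma, Nat(h^B, h^A) is isomorphic to Hom(A, B),
so |Nat(h^B, h^A)| = |Hom(A, B)| and |Nat(h^D, h^C)| = |Hom(C, D)|.
|Hom(A, B)| = 8, |Hom(C, D)| = 6.
|Nat(h^B, h^A) x Nat(h^D, h^C)| = 8 * 6 = 48

48


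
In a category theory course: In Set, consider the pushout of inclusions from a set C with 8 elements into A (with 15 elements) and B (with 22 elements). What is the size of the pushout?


The pushout A +_C B identifies the images of C in A and B.
|A +_C B| = |A| + |B| - |C| (for injections).
= 15 + 22 - 8 = 29

29


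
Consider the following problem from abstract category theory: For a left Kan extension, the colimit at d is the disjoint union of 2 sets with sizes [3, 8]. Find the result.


Pointwise, the left Kan extension (Lan_F H)(d) is the colimit, indexed
by the comma category (F downarrow d), of H composed with the
projection (F downarrow d) -> C. Here that colimit is given
as a coproduct (disjoint union) of sets, so its cardinality is the
sum of the sizes of the summands.
Coproduct of sets with sizes: 3 + 8
= 11

11


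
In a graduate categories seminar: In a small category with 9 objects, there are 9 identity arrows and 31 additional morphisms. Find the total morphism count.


Each object has an identity morphism, giving 9 identities.
Adding the 31 non-identity morphisms:
Total = 9 + 31 = 40

40


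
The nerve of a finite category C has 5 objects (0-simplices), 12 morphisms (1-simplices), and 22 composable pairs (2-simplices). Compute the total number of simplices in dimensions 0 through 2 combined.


The 2-skeleton of the nerve N(C) consists of simplices in dimensions 0, 1, 2:
  |N(C)_0| = 5 (objects)
  |N(C)_1| = 12 (morphisms)
  |N(C)_2| = 22 (composable pairs)
Total = 5 + 12 + 22 = 39

39


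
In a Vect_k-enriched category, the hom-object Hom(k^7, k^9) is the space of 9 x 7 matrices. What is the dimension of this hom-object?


In Vect-enriched categories, Hom(k^n, k^m) is the space of m x n matrices.
dim(Hom(k^7, k^9)) = 9 * 7 = 63

63


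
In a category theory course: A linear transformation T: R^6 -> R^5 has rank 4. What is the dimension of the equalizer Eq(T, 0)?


The equalizer of f and the zero map is ker(f).
By the rank-nullity theorem: dim(ker(f)) = dim(domain) - rank(f).
dim(ker(f)) = 6 - 4 = 2

2


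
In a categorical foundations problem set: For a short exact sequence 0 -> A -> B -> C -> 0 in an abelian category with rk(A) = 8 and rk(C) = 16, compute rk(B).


For a short exact sequence 0 -> A -> B -> C -> 0,
rank is additive: rank(B) = rank(A) + rank(C).
rank(B) = 8 + 16 = 24

24


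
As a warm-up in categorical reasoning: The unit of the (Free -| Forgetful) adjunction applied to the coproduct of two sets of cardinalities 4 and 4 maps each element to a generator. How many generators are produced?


The unit eta_X: X -> U(F(X)) of the Free-Forgetful adjunction
maps each element of X to a generator of F(X). For X = S + T (disjoint
union in Set), |S + T| = |S| + |T|.
Total mappings = 4 + 4 = 8.

8


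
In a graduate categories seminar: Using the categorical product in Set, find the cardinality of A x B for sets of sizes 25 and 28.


In Set, the product A x B is the Cartesian product.
By the universal property, |A x B| = |A| * |B|.
|A x B| = 25 * 28 = 700

700


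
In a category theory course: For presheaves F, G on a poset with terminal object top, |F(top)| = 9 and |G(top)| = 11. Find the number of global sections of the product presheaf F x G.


Global sections of a presheaf on a poset with terminal top satisfy
Gamma(H) ~ H(top). Presheaves admit pointwise products, so
(F x G)(top) = F(top) x G(top) (Cartesian product).
|Gamma(F x G)| = |F(top)| * |G(top)| = 9 * 11 = 99.

99


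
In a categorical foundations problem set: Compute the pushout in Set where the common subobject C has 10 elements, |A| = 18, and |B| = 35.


The pushout A +_C B identifies the images of C in A and B.
|A +_C B| = |A| + |B| - |C| (for injections).
= 18 + 35 - 10 = 43

43


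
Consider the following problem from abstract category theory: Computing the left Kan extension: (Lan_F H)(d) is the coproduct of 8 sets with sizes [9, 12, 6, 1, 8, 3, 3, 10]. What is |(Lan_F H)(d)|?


Pointwise, the left Kan extension (Lan_F H)(d) is the colimit, indexed
by the comma category (F downarrow d), of H composed with the
projection (F downarrow d) -> C. Here that colimit is given
as a coproduct (disjoint union) of sets, so its cardinality is the
sum of the sizes of the summands.
Coproduct of sets with sizes: 9 + 12 + 6 + 1 + 8 + 3 + 3 + 10
= 52

52


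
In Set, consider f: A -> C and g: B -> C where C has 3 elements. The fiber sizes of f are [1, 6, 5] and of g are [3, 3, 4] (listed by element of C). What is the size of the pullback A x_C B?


The pullback A x_C B consists of pairs (a, b) with f(a) = g(b).
For each element c in C, the fiber product has |f^-1(c)| * |g^-1(c)| elements.
Summing over C: 1 * 3 + 6 * 3 + 5 * 4
= 3 + 18 + 20 = 41

41


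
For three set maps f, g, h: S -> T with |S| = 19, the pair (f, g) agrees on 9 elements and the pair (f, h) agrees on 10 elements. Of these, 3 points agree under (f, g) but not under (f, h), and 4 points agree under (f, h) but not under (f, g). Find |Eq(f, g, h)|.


Eq(f, g, h) is the triple-agreement set: points in S where all three
maps take the same value. Using inclusion-exclusion on the pairwise data:
Pair (f, g) agrees on 9 points; pair (f, h) on 10 points.
Points agreeing under (f, g) but not (f, h) = 3; under (f, h) but not (f, g) = 4.
Triple-agreement = agreement-in-(f, g) minus points that agree under (f, g) but not (f, h):
|Eq(f, g, h)| = 9 - 3 = 6
(cross-check via (f, h): 10 - 4 = 6.)

6


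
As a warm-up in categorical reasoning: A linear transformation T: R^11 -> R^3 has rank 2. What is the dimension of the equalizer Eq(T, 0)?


The equalizer of f and the zero map is ker(f).
By the rank-nullity theorem: dim(ker(f)) = dim(domain) - rank(f).
dim(ker(f)) = 11 - 2 = 9

9


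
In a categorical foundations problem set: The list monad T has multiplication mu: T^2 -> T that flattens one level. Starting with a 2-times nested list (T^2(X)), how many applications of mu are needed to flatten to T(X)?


Each application of mu: T^2 -> T removes one layer of nesting.
Starting at depth 2 (i.e., T^2(X)), we need to reach T(X).
Number of mu applications = 2 - 1 = 1

1


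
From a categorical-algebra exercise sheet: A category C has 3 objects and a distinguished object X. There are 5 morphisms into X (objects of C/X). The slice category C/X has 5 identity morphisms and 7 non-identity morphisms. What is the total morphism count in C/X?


In the slice category C/X, objects are morphisms to X.
Identity morphisms: 5 (one per object of C/X).
Non-identity morphisms: 7.
Total = 5 + 7 = 12

12


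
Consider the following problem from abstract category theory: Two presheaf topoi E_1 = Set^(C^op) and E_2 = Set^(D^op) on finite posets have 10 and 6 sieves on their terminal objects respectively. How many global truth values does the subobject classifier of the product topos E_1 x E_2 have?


In a product of presheaf topoi E_1 x E_2, the subobject classifier
is Omega = Omega_1 x Omega_2 (componentwise), so
|Omega(top)| = |Omega_1(top_1)| * |Omega_2(top_2)|.
= 10 * 6 = 60.

60


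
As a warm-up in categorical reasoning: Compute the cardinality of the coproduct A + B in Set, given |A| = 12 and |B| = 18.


In Set, the coproduct A + B is the disjoint union.
|A + B| = |A| + |B| = 12 + 18 = 30

30


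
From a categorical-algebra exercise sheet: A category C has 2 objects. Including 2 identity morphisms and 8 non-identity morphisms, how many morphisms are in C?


Each object has an identity morphism, giving 2 identities.
Adding the 8 non-identity morphisms:
Total = 2 + 8 = 10

10


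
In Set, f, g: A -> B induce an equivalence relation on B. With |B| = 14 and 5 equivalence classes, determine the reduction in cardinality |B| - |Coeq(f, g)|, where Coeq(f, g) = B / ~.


The coequalizer Coeq(f, g) = B / ~ has one element per equivalence class.
|B| = 14, |Coeq(f, g)| = 5.
|B| - |Coeq(f, g)| = 14 - 5 = 9.

9


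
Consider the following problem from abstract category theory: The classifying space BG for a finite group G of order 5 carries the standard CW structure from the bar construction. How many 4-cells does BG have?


In the bar-construction CW model of BG, the n-cells are indexed by
n-tuples [g_1|...|g_n] of non-identity elements of G (degenerate
simplices with some g_i = e do not contribute cells), so there are
(|G| - 1)^n n-cells.
For dim = 4 with |G| = 5:
cells = (5 - 1)^4 = 4^4 = 256

256


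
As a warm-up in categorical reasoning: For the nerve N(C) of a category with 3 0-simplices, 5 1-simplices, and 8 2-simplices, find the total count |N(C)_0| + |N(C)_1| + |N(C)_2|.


The 2-skeleton of the nerve N(C) consists of simplices in dimensions 0, 1, 2:
  |N(C)_0| = 3 (objects)
  |N(C)_1| = 5 (morphisms)
  |N(C)_2| = 8 (composable pairs)
Total = 3 + 5 + 8 = 16

16


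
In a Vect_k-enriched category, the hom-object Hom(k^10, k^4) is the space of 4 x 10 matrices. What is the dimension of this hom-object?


In Vect-enriched categories, Hom(k^n, k^m) is the space of m x n matrices.
dim(Hom(k^10, k^4)) = 4 * 10 = 40

40


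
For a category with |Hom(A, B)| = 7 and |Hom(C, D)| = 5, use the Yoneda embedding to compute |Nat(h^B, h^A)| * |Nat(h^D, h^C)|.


By the Yoneda lemma, Nat(h^B, h^A) is isomorphic to Hom(A, B),
so |Nat(h^B, h^A)| = |Hom(A, B)| and |Nat(h^D, h^C)| = |Hom(C, D)|.
|Hom(A, B)| = 7, |Hom(C, D)| = 5.
|Nat(h^B, h^A) x Nat(h^D, h^C)| = 7 * 5 = 35

35


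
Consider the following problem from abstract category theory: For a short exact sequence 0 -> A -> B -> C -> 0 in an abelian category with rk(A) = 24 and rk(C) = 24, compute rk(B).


For a short exact sequence 0 -> A -> B -> C -> 0,
rank is additive: rank(B) = rank(A) + rank(C).
rank(B) = 24 + 24 = 48

48


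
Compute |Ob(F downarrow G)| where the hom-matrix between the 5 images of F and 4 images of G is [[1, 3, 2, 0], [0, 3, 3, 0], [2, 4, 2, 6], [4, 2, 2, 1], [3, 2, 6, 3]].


Objects of (F downarrow G) are triples (a, b, h: F(a)->G(b)).
The count equals the sum of all entries in the hom-matrix.
sum(row 0) = 6
sum(row 1) = 6
sum(row 2) = 14
sum(row 3) = 9
sum(row 4) = 14
Grand total = 49

49


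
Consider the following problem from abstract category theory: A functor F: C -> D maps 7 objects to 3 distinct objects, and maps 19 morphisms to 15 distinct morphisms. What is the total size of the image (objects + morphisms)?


The image of F consists of distinct objects and distinct morphisms.
|Im(F)| on objects = 3
|Im(F)| on morphisms = 15
Total image cardinality = 3 + 15 = 18

18


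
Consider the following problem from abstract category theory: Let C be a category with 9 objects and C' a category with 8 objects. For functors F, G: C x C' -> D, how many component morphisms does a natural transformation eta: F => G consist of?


A natural transformation eta: F => G assigns one component morphism per
object of the domain category.
The domain is the product category C x C', so
|Ob(C x C')| = |Ob(C)| * |Ob(C')| = 9 * 8 = 72.
Therefore eta has 72 component morphisms.

72


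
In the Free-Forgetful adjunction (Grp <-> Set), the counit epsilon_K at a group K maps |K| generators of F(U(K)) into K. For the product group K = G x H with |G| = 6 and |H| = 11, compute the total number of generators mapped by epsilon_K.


The counit epsilon_K: F(U(K)) -> K of the Free-Forgetful adjunction
maps |K| generators of F(U(K)) into K. For K = G x H (the product group),
|G x H| = |G| * |H|.
Total generators mapped = 6 * 11 = 66.

66


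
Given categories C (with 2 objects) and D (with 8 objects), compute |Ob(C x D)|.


The product category C x D has objects that are pairs (c, d).
Number of pairs = |Ob(C)| * |Ob(D)| = 2 * 8 = 16

16


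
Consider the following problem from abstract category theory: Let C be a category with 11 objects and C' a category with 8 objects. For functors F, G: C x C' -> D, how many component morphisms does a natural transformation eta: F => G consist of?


A natural transformation eta: F => G assigns one component morphism per
object of the domain category.
The domain is the product category C x C', so
|Ob(C x C')| = |Ob(C)| * |Ob(C')| = 11 * 8 = 88.
Therefore eta has 88 component morphisms.

88


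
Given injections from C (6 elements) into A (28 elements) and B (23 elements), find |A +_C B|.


The pushout A +_C B identifies the images of C in A and B.
|A +_C B| = |A| + |B| - |C| (for injections).
= 28 + 23 - 6 = 45

45


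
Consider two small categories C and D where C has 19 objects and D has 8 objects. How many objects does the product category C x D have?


The product category C x D has objects that are pairs (c, d).
Number of pairs = |Ob(C)| * |Ob(D)| = 19 * 8 = 152

152


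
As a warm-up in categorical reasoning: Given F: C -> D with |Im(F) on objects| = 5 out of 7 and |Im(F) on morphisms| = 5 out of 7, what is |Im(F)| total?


The image of F consists of distinct objects and distinct morphisms.
|Im(F)| on objects = 5
|Im(F)| on morphisms = 5
Total image cardinality = 5 + 5 = 10

10


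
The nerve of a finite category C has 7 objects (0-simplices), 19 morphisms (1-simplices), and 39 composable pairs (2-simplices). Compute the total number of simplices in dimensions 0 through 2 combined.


The 2-skeleton of the nerve N(C) consists of simplices in dimensions 0, 1, 2:
  |N(C)_0| = 7 (objects)
  |N(C)_1| = 19 (morphisms)
  |N(C)_2| = 39 (composable pairs)
Total = 7 + 19 + 39 = 65

65


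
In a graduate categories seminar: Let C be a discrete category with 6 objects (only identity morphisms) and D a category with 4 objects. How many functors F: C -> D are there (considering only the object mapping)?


A functor from a discrete category C to D is determined by
where each object maps. Each of the 6 objects of C can map
to any of the 4 objects of D independently.
Number of functors = 4^6 = 4096

4096


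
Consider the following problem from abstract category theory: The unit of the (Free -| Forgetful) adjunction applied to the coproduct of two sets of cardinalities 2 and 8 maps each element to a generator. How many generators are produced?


The unit eta_X: X -> U(F(X)) of the Free-Forgetful adjunction
maps each element of X to a generator of F(X). For X = S + T (disjoint
union in Set), |S + T| = |S| + |T|.
Total mappings = 2 + 8 = 10.

10


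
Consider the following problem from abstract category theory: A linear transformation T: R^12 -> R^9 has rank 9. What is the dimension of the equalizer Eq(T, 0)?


The equalizer of f and the zero map is ker(f).
By the rank-nullity theorem: dim(ker(f)) = dim(domain) - rank(f).
dim(ker(f)) = 12 - 9 = 3

3


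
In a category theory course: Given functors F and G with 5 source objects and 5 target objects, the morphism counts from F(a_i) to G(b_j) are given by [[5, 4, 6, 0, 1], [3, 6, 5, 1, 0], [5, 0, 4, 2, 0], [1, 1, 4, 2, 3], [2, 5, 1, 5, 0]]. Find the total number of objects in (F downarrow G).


Objects of (F downarrow G) are triples (a, b, h: F(a)->G(b)).
The count equals the sum of all entries in the hom-matrix.
sum(row 0) = 16
sum(row 1) = 15
sum(row 2) = 11
sum(row 3) = 11
sum(row 4) = 13
Grand total = 66

66


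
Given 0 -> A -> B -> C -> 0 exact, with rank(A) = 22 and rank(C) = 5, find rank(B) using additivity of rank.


For a short exact sequence 0 -> A -> B -> C -> 0,
rank is additive: rank(B) = rank(A) + rank(C).
rank(B) = 22 + 5 = 27

27


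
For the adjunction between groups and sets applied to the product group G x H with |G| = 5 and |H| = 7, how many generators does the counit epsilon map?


The counit epsilon_K: F(U(K)) -> K of the Free-Forgetful adjunction
maps |K| generators of F(U(K)) into K. For K = G x H (the product group),
|G x H| = |G| * |H|.
Total generators mapped = 5 * 7 = 35.

35


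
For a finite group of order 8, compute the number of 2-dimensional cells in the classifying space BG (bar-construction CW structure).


In the bar-construction CW model of BG, the n-cells are indexed by
n-tuples [g_1|...|g_n] of non-identity elements of G (degenerate
simplices with some g_i = e do not contribute cells), so there are
(|G| - 1)^n n-cells.
For dim = 2 with |G| = 8:
cells = (8 - 1)^2 = 7^2 = 49

49


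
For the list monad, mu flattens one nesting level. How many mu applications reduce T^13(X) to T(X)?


Each application of mu: T^2 -> T removes one layer of nesting.
Starting at depth 13 (i.e., T^13(X)), we need to reach T(X).
Number of mu applications = 13 - 1 = 12

12


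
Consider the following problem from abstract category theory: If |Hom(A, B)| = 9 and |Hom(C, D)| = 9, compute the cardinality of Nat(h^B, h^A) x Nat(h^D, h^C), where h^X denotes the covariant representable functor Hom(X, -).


By the Yoneda lemma, Nat(h^B, h^A) is isomorphic to Hom(A, B),
so |Nat(h^B, h^A)| = |Hom(A, B)| and |Nat(h^D, h^C)| = |Hom(C, D)|.
|Hom(A, B)| = 9, |Hom(C, D)| = 9.
|Nat(h^B, h^A) x Nat(h^D, h^C)| = 9 * 9 = 81

81


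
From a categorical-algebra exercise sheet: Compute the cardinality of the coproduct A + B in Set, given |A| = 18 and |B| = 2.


In Set, the coproduct A + B is the disjoint union.
|A + B| = |A| + |B| = 18 + 2 = 20

20


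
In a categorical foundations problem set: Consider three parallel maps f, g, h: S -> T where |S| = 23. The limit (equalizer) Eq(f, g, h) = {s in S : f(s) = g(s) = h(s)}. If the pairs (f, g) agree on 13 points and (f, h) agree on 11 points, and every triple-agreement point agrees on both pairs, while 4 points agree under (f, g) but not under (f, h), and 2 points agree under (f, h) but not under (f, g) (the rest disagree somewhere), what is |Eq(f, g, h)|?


Eq(f, g, h) is the triple-agreement set: points in S where all three
maps take the same value. Using inclusion-exclusion on the pairwise data:
Pair (f, g) agrees on 13 points; pair (f, h) on 11 points.
Points agreeing under (f, g) but not (f, h) = 4; under (f, h) but not (f, g) = 2.
Triple-agreement = agreement-in-(f, g) minus points that agree under (f, g) but not (f, h):
|Eq(f, g, h)| = 13 - 4 = 9
(cross-check via (f, h): 11 - 2 = 9.)

9


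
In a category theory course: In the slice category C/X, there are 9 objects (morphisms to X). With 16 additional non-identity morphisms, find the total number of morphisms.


In the slice category C/X, objects are morphisms to X.
Identity morphisms: 9 (one per object of C/X).
Non-identity morphisms: 16.
Total = 9 + 16 = 25

25


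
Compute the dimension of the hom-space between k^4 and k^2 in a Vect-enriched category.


In Vect-enriched categories, Hom(k^n, k^m) is the space of m x n matrices.
dim(Hom(k^4, k^2)) = 2 * 4 = 8

8


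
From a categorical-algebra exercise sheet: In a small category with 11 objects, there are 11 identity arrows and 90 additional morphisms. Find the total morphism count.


Each object has an identity morphism, giving 11 identities.
Adding the 90 non-identity morphisms:
Total = 11 + 90 = 101

101


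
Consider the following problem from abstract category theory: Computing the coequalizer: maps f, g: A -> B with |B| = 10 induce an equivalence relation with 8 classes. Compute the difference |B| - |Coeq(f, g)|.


The coequalizer Coeq(f, g) = B / ~ has one element per equivalence class.
|B| = 10, |Coeq(f, g)| = 8.
|B| - |Coeq(f, g)| = 10 - 8 = 2.

2


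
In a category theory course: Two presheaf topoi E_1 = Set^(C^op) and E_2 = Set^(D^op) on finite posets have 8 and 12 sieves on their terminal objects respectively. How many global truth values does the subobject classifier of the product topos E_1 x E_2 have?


In a product of presheaf topoi E_1 x E_2, the subobject classifier
is Omega = Omega_1 x Omega_2 (componentwise), so
|Omega(top)| = |Omega_1(top_1)| * |Omega_2(top_2)|.
= 8 * 12 = 96.

96


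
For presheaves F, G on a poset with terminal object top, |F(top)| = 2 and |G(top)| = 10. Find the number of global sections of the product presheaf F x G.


Global sections of a presheaf on a poset with terminal top satisfy
Gamma(H) ~ H(top). Presheaves admit pointwise products, so
(F x G)(top) = F(top) x G(top) (Cartesian product).
|Gamma(F x G)| = |F(top)| * |G(top)| = 2 * 10 = 20.

20


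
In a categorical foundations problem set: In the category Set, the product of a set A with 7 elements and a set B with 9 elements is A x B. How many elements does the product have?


In Set, the product A x B is the Cartesian product.
By the universal property, |A x B| = |A| * |B|.
|A x B| = 7 * 9 = 63

63


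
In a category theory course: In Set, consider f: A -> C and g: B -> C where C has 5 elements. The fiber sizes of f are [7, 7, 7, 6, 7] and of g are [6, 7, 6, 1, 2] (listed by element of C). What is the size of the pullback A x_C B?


The pullback A x_C B consists of pairs (a, b) with f(a) = g(b).
For each element c in C, the fiber product has |f^-1(c)| * |g^-1(c)| elements.
Summing over C: 7 * 6 + 7 * 7 + 7 * 6 + 6 * 1 + 7 * 2
= 42 + 49 + 42 + 6 + 14 = 153

153


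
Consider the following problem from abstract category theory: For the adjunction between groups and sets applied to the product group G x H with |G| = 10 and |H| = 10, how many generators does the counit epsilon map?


The counit epsilon_K: F(U(K)) -> K of the Free-Forgetful adjunction
maps |K| generators of F(U(K)) into K. For K = G x H (the product group),
|G x H| = |G| * |H|.
Total generators mapped = 10 * 10 = 100.

100


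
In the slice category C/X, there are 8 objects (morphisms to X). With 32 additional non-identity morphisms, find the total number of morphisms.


In the slice category C/X, objects are morphisms to X.
Identity morphisms: 8 (one per object of C/X).
Non-identity morphisms: 32.
Total = 8 + 32 = 40

40


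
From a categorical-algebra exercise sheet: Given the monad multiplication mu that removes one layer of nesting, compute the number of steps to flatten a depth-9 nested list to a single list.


Each application of mu: T^2 -> T removes one layer of nesting.
Starting at depth 9 (i.e., T^9(X)), we need to reach T(X).
Number of mu applications = 9 - 1 = 8

8


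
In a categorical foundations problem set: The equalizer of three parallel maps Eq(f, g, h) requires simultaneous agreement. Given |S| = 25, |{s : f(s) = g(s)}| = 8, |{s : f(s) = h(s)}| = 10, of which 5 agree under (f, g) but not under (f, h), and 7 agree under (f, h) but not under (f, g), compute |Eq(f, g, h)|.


Eq(f, g, h) is the triple-agreement set: points in S where all three
maps take the same value. Using inclusion-exclusion on the pairwise data:
Pair (f, g) agrees on 8 points; pair (f, h) on 10 points.
Points agreeing under (f, g) but not (f, h) = 5; under (f, h) but not (f, g) = 7.
Triple-agreement = agreement-in-(f, g) minus points that agree under (f, g) but not (f, h):
|Eq(f, g, h)| = 8 - 5 = 3
(cross-check via (f, h): 10 - 7 = 3.)

3


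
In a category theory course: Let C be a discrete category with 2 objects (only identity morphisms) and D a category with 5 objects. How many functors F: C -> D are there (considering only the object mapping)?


A functor from a discrete category C to D is determined by
where each object maps. Each of the 2 objects of C can map
to any of the 5 objects of D independently.
Number of functors = 5^2 = 25

25


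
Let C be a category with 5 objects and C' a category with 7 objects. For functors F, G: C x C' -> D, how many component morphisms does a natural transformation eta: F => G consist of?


A natural transformation eta: F => G assigns one component morphism per
object of the domain category.
The domain is the product category C x C', so
|Ob(C x C')| = |Ob(C)| * |Ob(C')| = 5 * 7 = 35.
Therefore eta has 35 component morphisms.

35


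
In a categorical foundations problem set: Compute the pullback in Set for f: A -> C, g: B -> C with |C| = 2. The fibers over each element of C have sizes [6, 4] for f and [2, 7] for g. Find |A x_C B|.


The pullback A x_C B consists of pairs (a, b) with f(a) = g(b).
For each element c in C, the fiber product has |f^-1(c)| * |g^-1(c)| elements.
Summing over C: 6 * 2 + 4 * 7
= 12 + 28 = 40

40


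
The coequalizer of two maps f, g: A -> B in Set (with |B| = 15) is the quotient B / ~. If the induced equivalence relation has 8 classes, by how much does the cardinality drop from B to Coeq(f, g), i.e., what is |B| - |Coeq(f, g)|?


The coequalizer Coeq(f, g) = B / ~ has one element per equivalence class.
|B| = 15, |Coeq(f, g)| = 8.
|B| - |Coeq(f, g)| = 15 - 8 = 7.

7


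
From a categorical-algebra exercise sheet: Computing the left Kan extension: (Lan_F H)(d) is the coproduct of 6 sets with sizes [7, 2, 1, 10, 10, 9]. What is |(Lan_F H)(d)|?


Pointwise, the left Kan extension (Lan_F H)(d) is the colimit, indexed
by the comma category (F downarrow d), of H composed with the
projection (F downarrow d) -> C. Here that colimit is given
as a coproduct (disjoint union) of sets, so its cardinality is the
sum of the sizes of the summands.
Coproduct of sets with sizes: 7 + 2 + 1 + 10 + 10 + 9
= 39

39


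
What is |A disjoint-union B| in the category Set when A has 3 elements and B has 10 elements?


In Set, the coproduct A + B is the disjoint union.
|A + B| = |A| + |B| = 3 + 10 = 13

13


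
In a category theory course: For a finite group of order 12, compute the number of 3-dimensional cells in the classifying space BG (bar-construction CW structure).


In the bar-construction CW model of BG, the n-cells are indexed by
n-tuples [g_1|...|g_n] of non-identity elements of G (degenerate
simplices with some g_i = e do not contribute cells), so there are
(|G| - 1)^n n-cells.
For dim = 3 with |G| = 12:
cells = (12 - 1)^3 = 11^3 = 1331

1331


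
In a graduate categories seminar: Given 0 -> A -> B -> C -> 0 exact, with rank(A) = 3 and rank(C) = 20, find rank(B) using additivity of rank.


For a short exact sequence 0 -> A -> B -> C -> 0,
rank is additive: rank(B) = rank(A) + rank(C).
rank(B) = 3 + 20 = 23

23


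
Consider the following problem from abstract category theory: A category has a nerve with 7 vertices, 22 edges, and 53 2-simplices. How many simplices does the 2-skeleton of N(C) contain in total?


The 2-skeleton of the nerve N(C) consists of simplices in dimensions 0, 1, 2:
  |N(C)_0| = 7 (objects)
  |N(C)_1| = 22 (morphisms)
  |N(C)_2| = 53 (composable pairs)
Total = 7 + 22 + 53 = 82

82


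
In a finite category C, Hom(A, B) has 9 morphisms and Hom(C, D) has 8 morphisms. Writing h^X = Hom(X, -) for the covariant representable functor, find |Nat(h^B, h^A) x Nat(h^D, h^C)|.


By the Yoneda lemma, Nat(h^B, h^A) is isomorphic to Hom(A, B),
so |Nat(h^B, h^A)| = |Hom(A, B)| and |Nat(h^D, h^C)| = |Hom(C, D)|.
|Hom(A, B)| = 9, |Hom(C, D)| = 8.
|Nat(h^B, h^A) x Nat(h^D, h^C)| = 9 * 8 = 72

72


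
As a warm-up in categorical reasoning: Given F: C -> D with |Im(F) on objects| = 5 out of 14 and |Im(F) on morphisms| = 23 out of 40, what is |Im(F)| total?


The image of F consists of distinct objects and distinct morphisms.
|Im(F)| on objects = 5
|Im(F)| on morphisms = 23
Total image cardinality = 5 + 23 = 28

28


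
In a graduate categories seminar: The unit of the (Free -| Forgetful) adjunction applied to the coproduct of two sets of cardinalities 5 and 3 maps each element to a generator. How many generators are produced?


The unit eta_X: X -> U(F(X)) of the Free-Forgetful adjunction
maps each element of X to a generator of F(X). For X = S + T (disjoint
union in Set), |S + T| = |S| + |T|.
Total mappings = 5 + 3 = 8.

8


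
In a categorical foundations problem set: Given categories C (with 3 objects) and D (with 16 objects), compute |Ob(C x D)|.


The product category C x D has objects that are pairs (c, d).
Number of pairs = |Ob(C)| * |Ob(D)| = 3 * 16 = 48

48


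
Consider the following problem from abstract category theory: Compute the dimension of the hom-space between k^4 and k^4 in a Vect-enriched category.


In Vect-enriched categories, Hom(k^n, k^m) is the space of m x n matrices.
dim(Hom(k^4, k^4)) = 4 * 4 = 16

16


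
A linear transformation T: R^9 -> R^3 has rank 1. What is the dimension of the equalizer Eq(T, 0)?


The equalizer of f and the zero map is ker(f).
By the rank-nullity theorem: dim(ker(f)) = dim(domain) - rank(f).
dim(ker(f)) = 9 - 1 = 8

8


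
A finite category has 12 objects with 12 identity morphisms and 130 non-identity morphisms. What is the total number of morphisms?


Each object has an identity morphism, giving 12 identities.
Adding the 130 non-identity morphisms:
Total = 12 + 130 = 142

142


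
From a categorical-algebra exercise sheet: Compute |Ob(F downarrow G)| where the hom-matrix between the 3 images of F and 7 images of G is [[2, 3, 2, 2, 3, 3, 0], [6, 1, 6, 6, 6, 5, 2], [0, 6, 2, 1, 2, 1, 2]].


Objects of (F downarrow G) are triples (a, b, h: F(a)->G(b)).
The count equals the sum of all entries in the hom-matrix.
sum(row 0) = 15
sum(row 1) = 32
sum(row 2) = 14
Grand total = 61

61


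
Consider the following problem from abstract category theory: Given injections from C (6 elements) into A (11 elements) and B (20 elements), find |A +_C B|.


The pushout A +_C B identifies the images of C in A and B.
|A +_C B| = |A| + |B| - |C| (for injections).
= 11 + 20 - 6 = 25

25


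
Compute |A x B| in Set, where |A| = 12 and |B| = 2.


In Set, the product A x B is the Cartesian product.
By the universal property, |A x B| = |A| * |B|.
|A x B| = 12 * 2 = 24

24


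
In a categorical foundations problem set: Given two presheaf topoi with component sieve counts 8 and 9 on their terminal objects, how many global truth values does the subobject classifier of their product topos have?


In a product of presheaf topoi E_1 x E_2, the subobject classifier
is Omega = Omega_1 x Omega_2 (componentwise), so
|Omega(top)| = |Omega_1(top_1)| * |Omega_2(top_2)|.
= 8 * 9 = 72.

72


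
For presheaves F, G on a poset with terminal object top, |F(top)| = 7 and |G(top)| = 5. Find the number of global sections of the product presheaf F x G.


Global sections of a presheaf on a poset with terminal top satisfy
Gamma(H) ~ H(top). Presheaves admit pointwise products, so
(F x G)(top) = F(top) x G(top) (Cartesian product).
|Gamma(F x G)| = |F(top)| * |G(top)| = 7 * 5 = 35.

35


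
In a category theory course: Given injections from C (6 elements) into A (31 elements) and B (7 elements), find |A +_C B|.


The pushout A +_C B identifies the images of C in A and B.
|A +_C B| = |A| + |B| - |C| (for injections).
= 31 + 7 - 6 = 32

32


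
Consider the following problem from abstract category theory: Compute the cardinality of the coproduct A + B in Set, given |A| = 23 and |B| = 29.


In Set, the coproduct A + B is the disjoint union.
|A + B| = |A| + |B| = 23 + 29 = 52

52


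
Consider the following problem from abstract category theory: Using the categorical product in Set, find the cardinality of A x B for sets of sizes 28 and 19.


In Set, the product A x B is the Cartesian product.
By the universal property, |A x B| = |A| * |B|.
|A x B| = 28 * 19 = 532

532


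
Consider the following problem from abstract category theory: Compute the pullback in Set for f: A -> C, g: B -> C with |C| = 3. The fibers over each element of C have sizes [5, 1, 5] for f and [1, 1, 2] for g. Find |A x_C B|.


The pullback A x_C B consists of pairs (a, b) with f(a) = g(b).
For each element c in C, the fiber product has |f^-1(c)| * |g^-1(c)| elements.
Summing over C: 5 * 1 + 1 * 1 + 5 * 2
= 5 + 1 + 10 = 16

16


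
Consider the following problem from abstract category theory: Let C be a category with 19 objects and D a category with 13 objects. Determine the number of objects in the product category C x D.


The product category C x D has objects that are pairs (c, d).
Number of pairs = |Ob(C)| * |Ob(D)| = 19 * 13 = 247

247


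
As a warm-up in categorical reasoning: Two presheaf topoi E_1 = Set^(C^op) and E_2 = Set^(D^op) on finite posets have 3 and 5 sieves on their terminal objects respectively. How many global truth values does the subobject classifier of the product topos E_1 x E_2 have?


In a product of presheaf topoi E_1 x E_2, the subobject classifier
is Omega = Omega_1 x Omega_2 (componentwise), so
|Omega(top)| = |Omega_1(top_1)| * |Omega_2(top_2)|.
= 3 * 5 = 15.

15


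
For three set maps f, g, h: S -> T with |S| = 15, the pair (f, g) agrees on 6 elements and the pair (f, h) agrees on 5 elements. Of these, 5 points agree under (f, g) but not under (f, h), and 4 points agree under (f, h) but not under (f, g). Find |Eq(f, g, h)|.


Eq(f, g, h) is the triple-agreement set: points in S where all three
maps take the same value. Using inclusion-exclusion on the pairwise data:
Pair (f, g) agrees on 6 points; pair (f, h) on 5 points.
Points agreeing under (f, g) but not (f, h) = 5; under (f, h) but not (f, g) = 4.
Triple-agreement = agreement-in-(f, g) minus points that agree under (f, g) but not (f, h):
|Eq(f, g, h)| = 6 - 5 = 1
(cross-check via (f, h): 5 - 4 = 1.)

1


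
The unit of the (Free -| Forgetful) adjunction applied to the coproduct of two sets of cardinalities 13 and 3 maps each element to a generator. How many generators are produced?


The unit eta_X: X -> U(F(X)) of the Free-Forgetful adjunction
maps each element of X to a generator of F(X). For X = S + T (disjoint
union in Set), |S + T| = |S| + |T|.
Total mappings = 13 + 3 = 16.

16


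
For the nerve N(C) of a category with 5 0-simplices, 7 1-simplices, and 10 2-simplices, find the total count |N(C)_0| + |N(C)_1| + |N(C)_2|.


The 2-skeleton of the nerve N(C) consists of simplices in dimensions 0, 1, 2:
  |N(C)_0| = 5 (objects)
  |N(C)_1| = 7 (morphisms)
  |N(C)_2| = 10 (composable pairs)
Total = 5 + 7 + 10 = 22

22


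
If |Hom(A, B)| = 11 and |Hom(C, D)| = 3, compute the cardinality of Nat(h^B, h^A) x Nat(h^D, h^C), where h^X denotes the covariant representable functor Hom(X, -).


By the Yoneda lemma, Nat(h^B, h^A) is isomorphic to Hom(A, B),
so |Nat(h^B, h^A)| = |Hom(A, B)| and |Nat(h^D, h^C)| = |Hom(C, D)|.
|Hom(A, B)| = 11, |Hom(C, D)| = 3.
|Nat(h^B, h^A) x Nat(h^D, h^C)| = 11 * 3 = 33

33


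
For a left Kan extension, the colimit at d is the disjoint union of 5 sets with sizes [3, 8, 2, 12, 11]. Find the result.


Pointwise, the left Kan extension (Lan_F H)(d) is the colimit, indexed
by the comma category (F downarrow d), of H composed with the
projection (F downarrow d) -> C. Here that colimit is given
as a coproduct (disjoint union) of sets, so its cardinality is the
sum of the sizes of the summands.
Coproduct of sets with sizes: 3 + 8 + 2 + 12 + 11
= 36

36


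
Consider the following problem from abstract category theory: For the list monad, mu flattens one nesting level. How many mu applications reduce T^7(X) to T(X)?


Each application of mu: T^2 -> T removes one layer of nesting.
Starting at depth 7 (i.e., T^7(X)), we need to reach T(X).
Number of mu applications = 7 - 1 = 6

6


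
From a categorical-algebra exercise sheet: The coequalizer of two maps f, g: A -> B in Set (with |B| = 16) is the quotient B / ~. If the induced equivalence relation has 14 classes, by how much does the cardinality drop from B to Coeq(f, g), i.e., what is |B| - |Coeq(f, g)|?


The coequalizer Coeq(f, g) = B / ~ has one element per equivalence class.
|B| = 16, |Coeq(f, g)| = 14.
|B| - |Coeq(f, g)| = 16 - 14 = 2.

2


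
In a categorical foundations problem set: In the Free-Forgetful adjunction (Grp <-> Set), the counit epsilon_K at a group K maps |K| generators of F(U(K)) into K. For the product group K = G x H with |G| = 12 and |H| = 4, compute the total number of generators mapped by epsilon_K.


The counit epsilon_K: F(U(K)) -> K of the Free-Forgetful adjunction
maps |K| generators of F(U(K)) into K. For K = G x H (the product group),
|G x H| = |G| * |H|.
Total generators mapped = 12 * 4 = 48.

48


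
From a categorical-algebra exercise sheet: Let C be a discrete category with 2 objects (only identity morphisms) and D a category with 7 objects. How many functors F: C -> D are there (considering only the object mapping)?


A functor from a discrete category C to D is determined by
where each object maps. Each of the 2 objects of C can map
to any of the 7 objects of D independently.
Number of functors = 7^2 = 49

49


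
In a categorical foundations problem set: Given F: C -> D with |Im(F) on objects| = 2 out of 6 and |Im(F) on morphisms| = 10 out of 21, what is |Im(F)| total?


The image of F consists of distinct objects and distinct morphisms.
|Im(F)| on objects = 2
|Im(F)| on morphisms = 10
Total image cardinality = 2 + 10 = 12

12


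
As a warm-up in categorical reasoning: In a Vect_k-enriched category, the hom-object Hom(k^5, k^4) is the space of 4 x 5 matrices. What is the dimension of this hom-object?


In Vect-enriched categories, Hom(k^n, k^m) is the space of m x n matrices.
dim(Hom(k^5, k^4)) = 4 * 5 = 20

20


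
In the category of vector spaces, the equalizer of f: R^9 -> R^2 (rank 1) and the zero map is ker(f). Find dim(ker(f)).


The equalizer of f and the zero map is ker(f).
By the rank-nullity theorem: dim(ker(f)) = dim(domain) - rank(f).
dim(ker(f)) = 9 - 1 = 8

8


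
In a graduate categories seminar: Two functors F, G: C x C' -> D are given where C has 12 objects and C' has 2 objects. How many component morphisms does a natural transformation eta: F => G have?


A natural transformation eta: F => G assigns one component morphism per
object of the domain category.
The domain is the product category C x C', so
|Ob(C x C')| = |Ob(C)| * |Ob(C')| = 12 * 2 = 24.
Therefore eta has 24 component morphisms.

24


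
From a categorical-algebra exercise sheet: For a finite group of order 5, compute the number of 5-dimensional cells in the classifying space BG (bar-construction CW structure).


In the bar-construction CW model of BG, the n-cells are indexed by
n-tuples [g_1|...|g_n] of non-identity elements of G (degenerate
simplices with some g_i = e do not contribute cells), so there are
(|G| - 1)^n n-cells.
For dim = 5 with |G| = 5:
cells = (5 - 1)^5 = 4^5 = 1024

1024


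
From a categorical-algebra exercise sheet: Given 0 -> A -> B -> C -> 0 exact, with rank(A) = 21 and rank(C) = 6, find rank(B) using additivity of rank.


For a short exact sequence 0 -> A -> B -> C -> 0,
rank is additive: rank(B) = rank(A) + rank(C).
rank(B) = 21 + 6 = 27

27


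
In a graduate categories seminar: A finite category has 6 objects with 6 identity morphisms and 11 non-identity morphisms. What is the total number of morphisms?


Each object has an identity morphism, giving 6 identities.
Adding the 11 non-identity morphisms:
Total = 6 + 11 = 17

17
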